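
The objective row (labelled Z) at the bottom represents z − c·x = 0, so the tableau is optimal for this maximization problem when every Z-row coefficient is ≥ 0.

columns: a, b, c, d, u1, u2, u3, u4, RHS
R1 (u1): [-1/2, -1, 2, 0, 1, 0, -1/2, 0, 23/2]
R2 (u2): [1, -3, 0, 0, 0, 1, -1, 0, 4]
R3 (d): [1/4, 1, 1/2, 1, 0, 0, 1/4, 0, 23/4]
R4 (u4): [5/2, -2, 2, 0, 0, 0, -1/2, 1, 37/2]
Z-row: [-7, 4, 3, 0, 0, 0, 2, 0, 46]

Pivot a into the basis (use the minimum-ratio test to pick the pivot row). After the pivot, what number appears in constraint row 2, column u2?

1

Ratio test on column a — row 1: entry -1/2 ≤ 0; row 2: 4/1 = 4; row 3: (23/4)/(1/4) = 23; row 4: (37/2)/(5/2) = 37/5. Minimum is 4 at row 2 (u2 leaves); pivot element 1.
Divide row 2 by 1; eliminate column a from the other rows.
In the new row 2, the u2 entry is the old entry divided by the pivot: 1/1 = 1.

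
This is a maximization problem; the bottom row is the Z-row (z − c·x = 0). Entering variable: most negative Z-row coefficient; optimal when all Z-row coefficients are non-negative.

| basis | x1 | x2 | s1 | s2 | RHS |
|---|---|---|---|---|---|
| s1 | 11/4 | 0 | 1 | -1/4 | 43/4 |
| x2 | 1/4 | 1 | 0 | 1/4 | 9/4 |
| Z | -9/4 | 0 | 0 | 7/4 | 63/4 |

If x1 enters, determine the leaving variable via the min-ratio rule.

s1

Column x1 entries and ratios — s1: (43/4)/(11/4) = 43/11; x2: (9/4)/(1/4) = 9.
Smallest ratio is 43/11 in the row of s1, so s1 leaves.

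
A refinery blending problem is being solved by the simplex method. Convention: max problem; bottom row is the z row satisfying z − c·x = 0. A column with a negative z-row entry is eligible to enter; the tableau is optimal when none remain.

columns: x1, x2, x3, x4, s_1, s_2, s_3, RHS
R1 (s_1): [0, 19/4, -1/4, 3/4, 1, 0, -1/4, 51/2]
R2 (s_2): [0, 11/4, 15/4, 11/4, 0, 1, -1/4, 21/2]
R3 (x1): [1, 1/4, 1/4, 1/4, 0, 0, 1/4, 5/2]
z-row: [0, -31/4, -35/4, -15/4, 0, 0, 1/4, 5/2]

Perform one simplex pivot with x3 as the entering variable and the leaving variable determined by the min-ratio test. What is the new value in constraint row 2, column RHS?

Ratio test on column x3 — row 1: entry -1/4 ≤ 0; row 2: (21/2)/(15/4) = 14/5; row 3: (5/2)/(1/4) = 10. Minimum is 14/5 at row 2 (s_2 leaves); pivot element 15/4.
Divide row 2 by 15/4; eliminate column x3 from the other rows.
In the new row 2, the RHS entry is the old entry divided by the pivot: (21/2)/(15/4) = 14/5.

14/5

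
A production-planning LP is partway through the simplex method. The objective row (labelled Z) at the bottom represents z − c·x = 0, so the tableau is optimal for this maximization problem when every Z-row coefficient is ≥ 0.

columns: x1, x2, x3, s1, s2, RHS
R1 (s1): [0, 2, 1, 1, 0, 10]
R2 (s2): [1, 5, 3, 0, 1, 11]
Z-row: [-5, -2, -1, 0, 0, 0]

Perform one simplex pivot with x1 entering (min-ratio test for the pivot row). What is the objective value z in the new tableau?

55

Ratio test on column x1 — row 1: entry 0 ≤ 0; row 2: 11/1 = 11. Minimum is 11 at row 2 (s2 leaves); pivot element 1.
Pivot on row 2; the Z-row RHS becomes 0 − (-5)·11 = 55.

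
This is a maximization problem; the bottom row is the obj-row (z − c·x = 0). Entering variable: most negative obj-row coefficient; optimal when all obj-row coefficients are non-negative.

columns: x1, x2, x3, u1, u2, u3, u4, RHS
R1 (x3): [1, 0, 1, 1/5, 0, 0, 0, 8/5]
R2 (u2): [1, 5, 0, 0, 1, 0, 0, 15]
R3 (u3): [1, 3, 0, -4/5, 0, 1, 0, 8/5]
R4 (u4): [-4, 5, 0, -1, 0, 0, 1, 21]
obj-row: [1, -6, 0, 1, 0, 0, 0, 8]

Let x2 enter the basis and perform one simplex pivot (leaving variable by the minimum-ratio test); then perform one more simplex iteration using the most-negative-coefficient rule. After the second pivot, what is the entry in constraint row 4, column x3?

-5/3

Ratio test on column x2 — row 1: entry 0 ≤ 0; row 2: 15/5 = 3; row 3: (8/5)/3 = 8/15; row 4: 21/5 = 21/5. Minimum is 8/15 at row 3 (u3 leaves); pivot element 3.
Divide row 3 by 3; eliminate column x2 from the other rows.
Second iteration: most negative obj-row entry is -3/5 in column u1, so u1 enters.
Ratio test on column u1 — row 1: (8/5)/(1/5) = 8; row 2: (37/3)/(4/3) = 37/4; row 3: entry -4/15 ≤ 0; row 4: (55/3)/(1/3) = 55. Minimum is 8 at row 1 (x3 leaves); pivot element 1/5.
Divide row 1 by 1/5; eliminate column u1 from the other rows.
After both pivots, the entry at constraint row 4, column x3 is -5/3.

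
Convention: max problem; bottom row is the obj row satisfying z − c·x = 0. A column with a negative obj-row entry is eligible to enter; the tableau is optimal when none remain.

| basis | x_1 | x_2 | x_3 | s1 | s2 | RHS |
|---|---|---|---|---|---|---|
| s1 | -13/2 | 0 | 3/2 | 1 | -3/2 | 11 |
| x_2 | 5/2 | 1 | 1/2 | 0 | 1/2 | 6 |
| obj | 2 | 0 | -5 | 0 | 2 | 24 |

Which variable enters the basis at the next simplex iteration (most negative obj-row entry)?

x_3

Negative obj-row entries: x_3: -5.
The most negative is -5 in column x_3, so x_3 enters.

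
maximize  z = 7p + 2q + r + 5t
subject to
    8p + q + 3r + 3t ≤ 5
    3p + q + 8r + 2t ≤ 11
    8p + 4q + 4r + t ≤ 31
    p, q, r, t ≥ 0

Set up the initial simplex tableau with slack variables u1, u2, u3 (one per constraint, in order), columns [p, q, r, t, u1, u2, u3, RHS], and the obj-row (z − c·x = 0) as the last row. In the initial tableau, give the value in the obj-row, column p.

The obj-row carries the negated objective coefficients: the p entry is -7.

-7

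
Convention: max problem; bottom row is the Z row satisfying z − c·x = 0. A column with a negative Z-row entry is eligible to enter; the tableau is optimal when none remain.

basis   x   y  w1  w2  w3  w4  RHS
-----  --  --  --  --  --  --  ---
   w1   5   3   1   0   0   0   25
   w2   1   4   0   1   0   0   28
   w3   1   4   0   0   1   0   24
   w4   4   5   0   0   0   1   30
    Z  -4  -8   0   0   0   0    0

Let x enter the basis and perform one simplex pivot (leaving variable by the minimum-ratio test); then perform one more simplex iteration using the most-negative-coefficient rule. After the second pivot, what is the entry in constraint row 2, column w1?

Ratio test on column x — row 1: 25/5 = 5; row 2: 28/1 = 28; row 3: 24/1 = 24; row 4: 30/4 = 15/2. Minimum is 5 at row 1 (w1 leaves); pivot element 5.
Divide row 1 by 5; eliminate column x from the other rows.
Second iteration: most negative Z-row entry is -28/5 in column y, so y enters.
Ratio test on column y — row 1: 5/(3/5) = 25/3; row 2: 23/(17/5) = 115/17; row 3: 19/(17/5) = 95/17; row 4: 10/(13/5) = 50/13. Minimum is 50/13 at row 4 (w4 leaves); pivot element 13/5.
Divide row 4 by 13/5; eliminate column y from the other rows.
After both pivots, the entry at constraint row 2, column w1 is 11/13.

11/13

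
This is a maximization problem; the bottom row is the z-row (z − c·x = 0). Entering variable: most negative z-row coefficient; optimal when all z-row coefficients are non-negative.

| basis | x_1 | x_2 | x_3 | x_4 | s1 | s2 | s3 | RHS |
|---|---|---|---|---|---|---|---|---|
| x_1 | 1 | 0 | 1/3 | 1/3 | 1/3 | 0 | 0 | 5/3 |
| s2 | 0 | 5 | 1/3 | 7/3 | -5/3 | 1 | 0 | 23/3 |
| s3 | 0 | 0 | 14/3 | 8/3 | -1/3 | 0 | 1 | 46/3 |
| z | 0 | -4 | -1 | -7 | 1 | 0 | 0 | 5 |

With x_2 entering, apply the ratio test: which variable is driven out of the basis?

s2

Column x_2 entries and ratios — x_1: 0 ≤ 0, skip; s2: (23/3)/5 = 23/15; s3: 0 ≤ 0, skip.
Smallest ratio is 23/15 in the row of s2, so s2 leaves.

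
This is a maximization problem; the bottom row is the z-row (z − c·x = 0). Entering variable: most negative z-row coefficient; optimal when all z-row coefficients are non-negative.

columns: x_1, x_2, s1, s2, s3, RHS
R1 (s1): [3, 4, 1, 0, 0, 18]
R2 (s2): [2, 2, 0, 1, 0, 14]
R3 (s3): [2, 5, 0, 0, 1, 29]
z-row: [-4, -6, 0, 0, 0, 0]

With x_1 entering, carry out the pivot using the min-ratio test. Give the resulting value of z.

Ratio test on column x_1 — row 1: 18/3 = 6; row 2: 14/2 = 7; row 3: 29/2 = 29/2. Minimum is 6 at row 1 (s1 leaves); pivot element 3.
Pivot on row 1; the z-row RHS becomes 0 − (-4)·6 = 24.

24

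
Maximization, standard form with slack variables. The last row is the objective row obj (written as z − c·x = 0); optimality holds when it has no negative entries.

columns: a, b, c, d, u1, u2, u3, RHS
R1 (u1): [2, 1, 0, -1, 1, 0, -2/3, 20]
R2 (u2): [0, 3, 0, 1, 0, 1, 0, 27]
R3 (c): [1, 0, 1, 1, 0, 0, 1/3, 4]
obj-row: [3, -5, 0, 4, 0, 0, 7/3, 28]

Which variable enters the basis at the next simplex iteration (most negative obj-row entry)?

b

Negative obj-row entries: b: -5.
The most negative is -5 in column b, so b enters.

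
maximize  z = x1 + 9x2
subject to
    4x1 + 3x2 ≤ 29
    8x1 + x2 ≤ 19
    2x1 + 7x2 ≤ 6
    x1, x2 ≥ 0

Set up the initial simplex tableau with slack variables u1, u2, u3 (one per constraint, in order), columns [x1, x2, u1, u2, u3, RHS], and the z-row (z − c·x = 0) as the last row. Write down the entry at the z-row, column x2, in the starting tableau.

-9

The z-row carries the negated objective coefficients: the x2 entry is -9.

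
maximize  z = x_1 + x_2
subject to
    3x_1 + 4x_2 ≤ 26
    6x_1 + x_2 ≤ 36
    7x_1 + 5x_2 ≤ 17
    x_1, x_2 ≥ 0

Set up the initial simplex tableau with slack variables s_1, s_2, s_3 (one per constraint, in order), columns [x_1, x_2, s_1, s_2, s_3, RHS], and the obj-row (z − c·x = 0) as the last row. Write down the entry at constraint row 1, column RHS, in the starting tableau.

26

The RHS of constraint 1 is b_1 = 26.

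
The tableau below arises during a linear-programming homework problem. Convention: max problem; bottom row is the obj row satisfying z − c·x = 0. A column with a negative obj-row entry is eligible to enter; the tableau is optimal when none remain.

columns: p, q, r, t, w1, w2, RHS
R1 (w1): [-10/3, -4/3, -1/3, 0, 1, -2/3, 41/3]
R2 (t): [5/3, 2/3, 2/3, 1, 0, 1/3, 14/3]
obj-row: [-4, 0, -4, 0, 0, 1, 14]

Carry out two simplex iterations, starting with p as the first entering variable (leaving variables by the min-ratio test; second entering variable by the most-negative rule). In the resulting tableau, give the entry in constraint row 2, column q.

Ratio test on column p — row 1: entry -10/3 ≤ 0; row 2: (14/3)/(5/3) = 14/5. Minimum is 14/5 at row 2 (t leaves); pivot element 5/3.
Divide row 2 by 5/3; eliminate column p from the other rows.
Second iteration: most negative obj-row entry is -12/5 in column r, so r enters.
Ratio test on column r — row 1: 23/1 = 23; row 2: (14/5)/(2/5) = 7. Minimum is 7 at row 2 (p leaves); pivot element 2/5.
Divide row 2 by 2/5; eliminate column r from the other rows.
After both pivots, the entry at constraint row 2, column q is 1.

1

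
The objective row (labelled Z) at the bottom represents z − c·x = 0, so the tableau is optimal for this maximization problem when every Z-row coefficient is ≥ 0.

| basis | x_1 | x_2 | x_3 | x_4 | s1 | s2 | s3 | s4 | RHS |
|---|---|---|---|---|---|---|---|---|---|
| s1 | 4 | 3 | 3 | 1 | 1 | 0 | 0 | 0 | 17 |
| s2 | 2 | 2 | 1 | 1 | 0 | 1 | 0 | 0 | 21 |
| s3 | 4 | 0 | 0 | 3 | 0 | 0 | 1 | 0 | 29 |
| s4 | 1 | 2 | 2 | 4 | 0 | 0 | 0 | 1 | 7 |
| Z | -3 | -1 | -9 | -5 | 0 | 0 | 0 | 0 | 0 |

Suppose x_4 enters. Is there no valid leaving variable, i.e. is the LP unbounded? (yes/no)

no

Column x_4 has positive entries in row(s) 1, 2, 3, 4, so the ratio test bounds it — not unbounded.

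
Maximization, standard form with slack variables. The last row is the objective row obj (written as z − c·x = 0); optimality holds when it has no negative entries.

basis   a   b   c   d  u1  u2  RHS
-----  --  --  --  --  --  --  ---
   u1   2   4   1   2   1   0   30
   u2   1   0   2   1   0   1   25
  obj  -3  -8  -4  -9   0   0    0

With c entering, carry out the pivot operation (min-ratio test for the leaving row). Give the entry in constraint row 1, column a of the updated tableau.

Ratio test on column c — row 1: 30/1 = 30; row 2: 25/2 = 25/2. Minimum is 25/2 at row 2 (u2 leaves); pivot element 2.
Divide row 2 by 2; eliminate column c from the other rows.
Row 1 update in column a: 2 − 1·(1/2) = 3/2.

3/2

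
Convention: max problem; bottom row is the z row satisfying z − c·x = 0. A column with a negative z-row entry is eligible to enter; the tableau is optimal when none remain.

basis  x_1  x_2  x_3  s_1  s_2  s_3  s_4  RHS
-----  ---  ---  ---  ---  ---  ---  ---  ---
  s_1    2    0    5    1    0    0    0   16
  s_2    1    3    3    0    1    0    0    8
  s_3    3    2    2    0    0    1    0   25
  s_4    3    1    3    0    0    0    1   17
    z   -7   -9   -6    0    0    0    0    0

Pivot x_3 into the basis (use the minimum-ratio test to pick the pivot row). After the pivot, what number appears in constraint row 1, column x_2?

-5

Ratio test on column x_3 — row 1: 16/5 = 16/5; row 2: 8/3 = 8/3; row 3: 25/2 = 25/2; row 4: 17/3 = 17/3. Minimum is 8/3 at row 2 (s_2 leaves); pivot element 3.
Divide row 2 by 3; eliminate column x_3 from the other rows.
Row 1 update in column x_2: 0 − 5·1 = -5.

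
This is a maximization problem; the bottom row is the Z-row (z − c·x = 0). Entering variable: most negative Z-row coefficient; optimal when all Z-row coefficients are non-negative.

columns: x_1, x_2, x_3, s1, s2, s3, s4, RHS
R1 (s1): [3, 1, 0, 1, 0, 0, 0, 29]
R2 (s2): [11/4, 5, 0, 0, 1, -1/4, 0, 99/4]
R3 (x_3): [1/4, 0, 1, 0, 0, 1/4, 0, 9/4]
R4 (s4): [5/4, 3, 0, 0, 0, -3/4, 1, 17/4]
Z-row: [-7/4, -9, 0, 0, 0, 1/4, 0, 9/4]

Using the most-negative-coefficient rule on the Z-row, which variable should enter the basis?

Negative Z-row entries: x_1: -7/4, x_2: -9.
The most negative is -9 in column x_2, so x_2 enters.

x_2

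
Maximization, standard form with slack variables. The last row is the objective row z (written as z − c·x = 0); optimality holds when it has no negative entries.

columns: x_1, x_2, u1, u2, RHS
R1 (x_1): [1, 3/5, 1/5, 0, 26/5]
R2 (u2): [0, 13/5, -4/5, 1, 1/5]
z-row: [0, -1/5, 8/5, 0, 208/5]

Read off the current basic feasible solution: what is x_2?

0

x_2 is not in the basis, so in the current basic feasible solution x_2 = 0.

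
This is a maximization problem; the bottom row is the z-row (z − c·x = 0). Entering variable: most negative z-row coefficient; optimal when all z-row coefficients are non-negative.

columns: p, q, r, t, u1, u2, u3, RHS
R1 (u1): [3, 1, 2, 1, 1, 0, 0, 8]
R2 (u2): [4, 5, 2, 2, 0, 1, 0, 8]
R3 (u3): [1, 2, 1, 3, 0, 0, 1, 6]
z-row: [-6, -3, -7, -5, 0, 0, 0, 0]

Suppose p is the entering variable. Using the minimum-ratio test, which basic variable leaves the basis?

Column p entries and ratios — u1: 8/3 = 8/3; u2: 8/4 = 2; u3: 6/1 = 6.
Smallest ratio is 2 in the row of u2, so u2 leaves.

u2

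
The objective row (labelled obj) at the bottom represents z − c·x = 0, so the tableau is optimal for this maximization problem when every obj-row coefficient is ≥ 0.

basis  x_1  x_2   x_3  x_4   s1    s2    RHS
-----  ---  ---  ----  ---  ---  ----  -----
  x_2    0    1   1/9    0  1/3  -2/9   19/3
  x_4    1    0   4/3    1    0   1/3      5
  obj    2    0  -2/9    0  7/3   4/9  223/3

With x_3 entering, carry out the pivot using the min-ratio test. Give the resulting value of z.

451/6

Ratio test on column x_3 — row 1: (19/3)/(1/9) = 57; row 2: 5/(4/3) = 15/4. Minimum is 15/4 at row 2 (x_4 leaves); pivot element 4/3.
Pivot on row 2; the obj-row RHS becomes 223/3 − (-2/9)·(15/4) = 451/6.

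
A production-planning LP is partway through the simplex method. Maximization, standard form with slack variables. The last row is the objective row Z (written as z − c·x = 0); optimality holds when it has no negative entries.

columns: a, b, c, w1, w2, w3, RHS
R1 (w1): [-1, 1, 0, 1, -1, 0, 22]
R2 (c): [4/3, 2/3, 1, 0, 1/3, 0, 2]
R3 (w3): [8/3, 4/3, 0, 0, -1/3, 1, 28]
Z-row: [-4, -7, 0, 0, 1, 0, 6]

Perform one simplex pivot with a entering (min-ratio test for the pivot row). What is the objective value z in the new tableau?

Ratio test on column a — row 1: entry -1 ≤ 0; row 2: 2/(4/3) = 3/2; row 3: 28/(8/3) = 21/2. Minimum is 3/2 at row 2 (c leaves); pivot element 4/3.
Pivot on row 2; the Z-row RHS becomes 6 − (-4)·(3/2) = 12.

12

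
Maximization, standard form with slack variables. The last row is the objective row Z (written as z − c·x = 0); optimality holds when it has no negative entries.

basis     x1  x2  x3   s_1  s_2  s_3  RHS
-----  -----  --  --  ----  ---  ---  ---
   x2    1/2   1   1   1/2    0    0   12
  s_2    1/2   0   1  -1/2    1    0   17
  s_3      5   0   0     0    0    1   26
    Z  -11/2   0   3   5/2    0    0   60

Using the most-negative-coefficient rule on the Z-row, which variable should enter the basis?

x1

Negative Z-row entries: x1: -11/2.
The most negative is -11/2 in column x1, so x1 enters.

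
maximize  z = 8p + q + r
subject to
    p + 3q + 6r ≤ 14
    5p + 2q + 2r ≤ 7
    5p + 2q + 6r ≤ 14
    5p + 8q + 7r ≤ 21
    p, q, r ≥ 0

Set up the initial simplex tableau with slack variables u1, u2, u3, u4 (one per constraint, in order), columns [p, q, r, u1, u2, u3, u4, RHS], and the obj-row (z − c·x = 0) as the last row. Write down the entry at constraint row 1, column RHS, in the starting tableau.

14

The RHS of constraint 1 is b_1 = 14.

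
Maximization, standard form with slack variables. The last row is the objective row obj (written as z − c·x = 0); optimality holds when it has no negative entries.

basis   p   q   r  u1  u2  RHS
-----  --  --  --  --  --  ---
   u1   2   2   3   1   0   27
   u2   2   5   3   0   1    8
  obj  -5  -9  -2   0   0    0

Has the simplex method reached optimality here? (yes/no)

The obj-row has a negative entry -9 in column q, so it is not optimal.

no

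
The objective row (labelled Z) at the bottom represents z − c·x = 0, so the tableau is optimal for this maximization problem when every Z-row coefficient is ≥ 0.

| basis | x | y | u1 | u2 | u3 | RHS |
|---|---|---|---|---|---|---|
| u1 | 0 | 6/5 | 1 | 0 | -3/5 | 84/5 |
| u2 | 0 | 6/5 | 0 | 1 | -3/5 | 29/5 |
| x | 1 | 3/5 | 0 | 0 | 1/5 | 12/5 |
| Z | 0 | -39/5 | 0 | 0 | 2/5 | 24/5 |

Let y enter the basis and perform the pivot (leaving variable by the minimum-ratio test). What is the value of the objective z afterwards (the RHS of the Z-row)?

Ratio test on column y — row 1: (84/5)/(6/5) = 14; row 2: (29/5)/(6/5) = 29/6; row 3: (12/5)/(3/5) = 4. Minimum is 4 at row 3 (x leaves); pivot element 3/5.
Pivot on row 3; the Z-row RHS becomes 24/5 − (-39/5)·4 = 36.

36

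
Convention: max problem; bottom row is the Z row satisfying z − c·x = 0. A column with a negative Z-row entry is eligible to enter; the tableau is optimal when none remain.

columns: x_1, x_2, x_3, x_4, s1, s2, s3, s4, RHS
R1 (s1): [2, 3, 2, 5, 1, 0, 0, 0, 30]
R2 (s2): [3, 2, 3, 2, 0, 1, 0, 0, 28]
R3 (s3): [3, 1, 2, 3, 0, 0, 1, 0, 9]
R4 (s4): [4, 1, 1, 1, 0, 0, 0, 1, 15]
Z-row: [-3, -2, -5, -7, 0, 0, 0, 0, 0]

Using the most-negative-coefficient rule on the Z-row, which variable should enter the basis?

Negative Z-row entries: x_1: -3, x_2: -2, x_3: -5, x_4: -7.
The most negative is -7 in column x_4, so x_4 enters.

x_4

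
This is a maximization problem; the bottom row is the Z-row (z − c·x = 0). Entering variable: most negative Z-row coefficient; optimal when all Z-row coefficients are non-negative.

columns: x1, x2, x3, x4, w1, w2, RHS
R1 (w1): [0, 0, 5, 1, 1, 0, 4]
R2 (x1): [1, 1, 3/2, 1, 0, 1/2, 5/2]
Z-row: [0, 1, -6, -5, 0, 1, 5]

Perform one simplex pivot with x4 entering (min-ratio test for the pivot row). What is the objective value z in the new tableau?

35/2

Ratio test on column x4 — row 1: 4/1 = 4; row 2: (5/2)/1 = 5/2. Minimum is 5/2 at row 2 (x1 leaves); pivot element 1.
Pivot on row 2; the Z-row RHS becomes 5 − (-5)·(5/2) = 35/2.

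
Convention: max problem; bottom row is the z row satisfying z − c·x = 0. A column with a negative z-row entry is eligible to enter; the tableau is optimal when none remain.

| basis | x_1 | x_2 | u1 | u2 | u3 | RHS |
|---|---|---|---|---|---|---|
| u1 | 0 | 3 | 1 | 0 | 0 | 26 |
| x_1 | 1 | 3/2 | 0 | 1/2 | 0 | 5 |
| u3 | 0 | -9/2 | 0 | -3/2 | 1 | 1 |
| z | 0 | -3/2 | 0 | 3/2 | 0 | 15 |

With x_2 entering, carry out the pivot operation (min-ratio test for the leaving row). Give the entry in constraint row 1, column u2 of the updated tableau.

-1

Ratio test on column x_2 — row 1: 26/3 = 26/3; row 2: 5/(3/2) = 10/3; row 3: entry -9/2 ≤ 0. Minimum is 10/3 at row 2 (x_1 leaves); pivot element 3/2.
Divide row 2 by 3/2; eliminate column x_2 from the other rows.
Row 1 update in column u2: 0 − 3·(1/3) = -1.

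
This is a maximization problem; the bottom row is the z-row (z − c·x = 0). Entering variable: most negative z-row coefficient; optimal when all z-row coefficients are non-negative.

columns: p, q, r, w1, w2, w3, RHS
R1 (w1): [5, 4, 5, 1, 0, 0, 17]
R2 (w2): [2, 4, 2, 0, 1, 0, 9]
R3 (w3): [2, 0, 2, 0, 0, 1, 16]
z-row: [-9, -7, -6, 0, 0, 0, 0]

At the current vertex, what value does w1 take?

17

w1 is basic (row 1); its value is the RHS of that row, 17.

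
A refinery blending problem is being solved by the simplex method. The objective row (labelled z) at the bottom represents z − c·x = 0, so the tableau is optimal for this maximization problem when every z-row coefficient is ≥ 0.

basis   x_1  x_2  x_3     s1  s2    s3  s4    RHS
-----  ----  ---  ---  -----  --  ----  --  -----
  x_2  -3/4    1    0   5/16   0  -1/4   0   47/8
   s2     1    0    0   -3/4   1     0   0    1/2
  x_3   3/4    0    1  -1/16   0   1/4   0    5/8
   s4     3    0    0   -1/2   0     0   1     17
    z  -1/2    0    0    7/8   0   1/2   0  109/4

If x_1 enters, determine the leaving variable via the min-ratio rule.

Column x_1 entries and ratios — x_2: -3/4 ≤ 0, skip; s2: (1/2)/1 = 1/2; x_3: (5/8)/(3/4) = 5/6; s4: 17/3 = 17/3.
Smallest ratio is 1/2 in the row of s2, so s2 leaves.

s2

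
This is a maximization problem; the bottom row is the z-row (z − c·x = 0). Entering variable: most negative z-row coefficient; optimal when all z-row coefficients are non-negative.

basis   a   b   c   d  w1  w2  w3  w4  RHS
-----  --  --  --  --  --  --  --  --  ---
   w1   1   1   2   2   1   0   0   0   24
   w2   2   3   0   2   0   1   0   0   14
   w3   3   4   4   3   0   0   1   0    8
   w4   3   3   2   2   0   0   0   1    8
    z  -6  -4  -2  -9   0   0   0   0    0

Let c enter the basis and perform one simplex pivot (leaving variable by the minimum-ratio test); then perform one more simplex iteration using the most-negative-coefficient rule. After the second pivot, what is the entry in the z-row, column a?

3

Ratio test on column c — row 1: 24/2 = 12; row 2: entry 0 ≤ 0; row 3: 8/4 = 2; row 4: 8/2 = 4. Minimum is 2 at row 3 (w3 leaves); pivot element 4.
Divide row 3 by 4; eliminate column c from the other rows.
Second iteration: most negative z-row entry is -15/2 in column d, so d enters.
Ratio test on column d — row 1: 20/(1/2) = 40; row 2: 14/2 = 7; row 3: 2/(3/4) = 8/3; row 4: 4/(1/2) = 8. Minimum is 8/3 at row 3 (c leaves); pivot element 3/4.
Divide row 3 by 3/4; eliminate column d from the other rows.
After both pivots, the entry at the z-row, column a is 3.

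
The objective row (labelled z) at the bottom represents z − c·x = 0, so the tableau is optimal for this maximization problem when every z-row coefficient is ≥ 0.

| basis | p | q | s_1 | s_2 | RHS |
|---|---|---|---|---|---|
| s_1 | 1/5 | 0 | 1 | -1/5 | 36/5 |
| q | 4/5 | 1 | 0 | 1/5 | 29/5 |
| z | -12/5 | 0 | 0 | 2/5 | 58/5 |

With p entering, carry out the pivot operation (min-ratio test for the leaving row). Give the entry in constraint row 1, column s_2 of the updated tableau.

Ratio test on column p — row 1: (36/5)/(1/5) = 36; row 2: (29/5)/(4/5) = 29/4. Minimum is 29/4 at row 2 (q leaves); pivot element 4/5.
Divide row 2 by 4/5; eliminate column p from the other rows.
Row 1 update in column s_2: -1/5 − (1/5)·(1/4) = -1/4.

-1/4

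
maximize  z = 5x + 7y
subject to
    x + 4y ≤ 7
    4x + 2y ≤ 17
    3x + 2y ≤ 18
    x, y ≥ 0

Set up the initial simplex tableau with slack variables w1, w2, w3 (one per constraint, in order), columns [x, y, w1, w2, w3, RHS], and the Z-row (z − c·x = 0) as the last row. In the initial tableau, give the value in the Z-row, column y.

-7

The Z-row carries the negated objective coefficients: the y entry is -7.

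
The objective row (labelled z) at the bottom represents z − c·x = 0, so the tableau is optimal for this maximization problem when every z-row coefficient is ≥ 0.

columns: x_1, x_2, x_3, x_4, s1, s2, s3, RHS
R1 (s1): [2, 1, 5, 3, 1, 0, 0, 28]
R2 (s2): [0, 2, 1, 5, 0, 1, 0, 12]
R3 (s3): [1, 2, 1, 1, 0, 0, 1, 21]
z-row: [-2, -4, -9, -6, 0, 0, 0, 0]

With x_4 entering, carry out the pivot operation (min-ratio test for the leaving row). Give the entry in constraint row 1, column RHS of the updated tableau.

104/5

Ratio test on column x_4 — row 1: 28/3 = 28/3; row 2: 12/5 = 12/5; row 3: 21/1 = 21. Minimum is 12/5 at row 2 (s2 leaves); pivot element 5.
Divide row 2 by 5; eliminate column x_4 from the other rows.
Row 1 update in column RHS: 28 − 3·(12/5) = 104/5.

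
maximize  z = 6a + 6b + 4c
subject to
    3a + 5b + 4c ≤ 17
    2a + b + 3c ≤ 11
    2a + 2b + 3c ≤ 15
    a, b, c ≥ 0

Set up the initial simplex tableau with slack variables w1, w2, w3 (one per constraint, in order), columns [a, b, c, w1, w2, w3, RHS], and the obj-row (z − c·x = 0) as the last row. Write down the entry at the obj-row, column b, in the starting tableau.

The obj-row carries the negated objective coefficients: the b entry is -6.

-6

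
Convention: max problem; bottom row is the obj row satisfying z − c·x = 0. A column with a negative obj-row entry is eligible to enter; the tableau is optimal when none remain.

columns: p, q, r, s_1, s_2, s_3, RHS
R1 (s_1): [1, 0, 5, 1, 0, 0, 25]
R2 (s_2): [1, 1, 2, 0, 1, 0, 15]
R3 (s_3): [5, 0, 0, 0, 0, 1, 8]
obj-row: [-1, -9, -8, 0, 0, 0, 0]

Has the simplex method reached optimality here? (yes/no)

no

The obj-row has a negative entry -9 in column q, so it is not optimal.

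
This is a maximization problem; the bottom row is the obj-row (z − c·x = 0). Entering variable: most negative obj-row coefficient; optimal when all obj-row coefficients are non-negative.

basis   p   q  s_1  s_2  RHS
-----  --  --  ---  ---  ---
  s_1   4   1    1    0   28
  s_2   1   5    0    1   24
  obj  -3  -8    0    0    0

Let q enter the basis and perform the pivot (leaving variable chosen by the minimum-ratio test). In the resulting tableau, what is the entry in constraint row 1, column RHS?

116/5

Ratio test on column q — row 1: 28/1 = 28; row 2: 24/5 = 24/5. Minimum is 24/5 at row 2 (s_2 leaves); pivot element 5.
Divide row 2 by 5; eliminate column q from the other rows.
Row 1 update in column RHS: 28 − 1·(24/5) = 116/5.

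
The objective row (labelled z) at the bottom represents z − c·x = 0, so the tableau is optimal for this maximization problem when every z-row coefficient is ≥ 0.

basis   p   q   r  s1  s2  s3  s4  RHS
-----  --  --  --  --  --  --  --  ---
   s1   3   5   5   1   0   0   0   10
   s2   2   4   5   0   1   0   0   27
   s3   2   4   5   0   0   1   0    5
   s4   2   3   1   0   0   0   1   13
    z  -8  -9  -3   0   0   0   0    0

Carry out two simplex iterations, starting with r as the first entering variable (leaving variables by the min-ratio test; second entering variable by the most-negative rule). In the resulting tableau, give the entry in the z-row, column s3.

Ratio test on column r — row 1: 10/5 = 2; row 2: 27/5 = 27/5; row 3: 5/5 = 1; row 4: 13/1 = 13. Minimum is 1 at row 3 (s3 leaves); pivot element 5.
Divide row 3 by 5; eliminate column r from the other rows.
Second iteration: most negative z-row entry is -34/5 in column p, so p enters.
Ratio test on column p — row 1: 5/1 = 5; row 2: entry 0 ≤ 0; row 3: 1/(2/5) = 5/2; row 4: 12/(8/5) = 15/2. Minimum is 5/2 at row 3 (r leaves); pivot element 2/5.
Divide row 3 by 2/5; eliminate column p from the other rows.
After both pivots, the entry at the z-row, column s3 is 4.

4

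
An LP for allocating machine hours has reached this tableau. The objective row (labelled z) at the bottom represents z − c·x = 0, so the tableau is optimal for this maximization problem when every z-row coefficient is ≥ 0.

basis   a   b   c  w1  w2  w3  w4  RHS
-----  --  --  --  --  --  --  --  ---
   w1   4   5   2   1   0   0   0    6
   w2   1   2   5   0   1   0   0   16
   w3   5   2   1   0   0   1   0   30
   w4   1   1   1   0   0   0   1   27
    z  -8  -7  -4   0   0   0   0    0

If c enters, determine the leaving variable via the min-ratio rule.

Column c entries and ratios — w1: 6/2 = 3; w2: 16/5 = 16/5; w3: 30/1 = 30; w4: 27/1 = 27.
Smallest ratio is 3 in the row of w1, so w1 leaves.

w1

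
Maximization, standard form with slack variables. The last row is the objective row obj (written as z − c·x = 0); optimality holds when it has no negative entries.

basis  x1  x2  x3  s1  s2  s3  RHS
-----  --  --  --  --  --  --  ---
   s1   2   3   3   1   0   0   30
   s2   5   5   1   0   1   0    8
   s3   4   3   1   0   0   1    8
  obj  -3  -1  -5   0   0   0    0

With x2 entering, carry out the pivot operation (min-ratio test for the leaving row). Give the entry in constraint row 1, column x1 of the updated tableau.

-1

Ratio test on column x2 — row 1: 30/3 = 10; row 2: 8/5 = 8/5; row 3: 8/3 = 8/3. Minimum is 8/5 at row 2 (s2 leaves); pivot element 5.
Divide row 2 by 5; eliminate column x2 from the other rows.
Row 1 update in column x1: 2 − 3·1 = -1.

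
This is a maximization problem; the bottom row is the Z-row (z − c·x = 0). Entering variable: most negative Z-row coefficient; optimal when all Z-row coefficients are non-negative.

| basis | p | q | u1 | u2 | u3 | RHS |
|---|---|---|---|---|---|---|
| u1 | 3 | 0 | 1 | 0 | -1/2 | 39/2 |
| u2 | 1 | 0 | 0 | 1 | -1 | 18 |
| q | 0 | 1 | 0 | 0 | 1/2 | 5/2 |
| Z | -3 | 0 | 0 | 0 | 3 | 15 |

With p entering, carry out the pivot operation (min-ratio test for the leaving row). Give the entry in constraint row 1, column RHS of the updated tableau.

Ratio test on column p — row 1: (39/2)/3 = 13/2; row 2: 18/1 = 18; row 3: entry 0 ≤ 0. Minimum is 13/2 at row 1 (u1 leaves); pivot element 3.
Divide row 1 by 3; eliminate column p from the other rows.
In the new row 1, the RHS entry is the old entry divided by the pivot: (39/2)/3 = 13/2.

13/2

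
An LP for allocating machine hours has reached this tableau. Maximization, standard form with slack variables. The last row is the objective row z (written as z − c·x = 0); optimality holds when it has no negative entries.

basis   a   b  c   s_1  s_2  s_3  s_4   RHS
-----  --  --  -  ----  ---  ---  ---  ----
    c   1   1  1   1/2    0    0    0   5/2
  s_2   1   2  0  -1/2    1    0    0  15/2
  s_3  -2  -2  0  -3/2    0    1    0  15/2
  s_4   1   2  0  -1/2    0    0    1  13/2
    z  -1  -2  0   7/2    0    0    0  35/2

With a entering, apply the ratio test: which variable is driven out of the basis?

Column a entries and ratios — c: (5/2)/1 = 5/2; s_2: (15/2)/1 = 15/2; s_3: -2 ≤ 0, skip; s_4: (13/2)/1 = 13/2.
Smallest ratio is 5/2 in the row of c, so c leaves.

c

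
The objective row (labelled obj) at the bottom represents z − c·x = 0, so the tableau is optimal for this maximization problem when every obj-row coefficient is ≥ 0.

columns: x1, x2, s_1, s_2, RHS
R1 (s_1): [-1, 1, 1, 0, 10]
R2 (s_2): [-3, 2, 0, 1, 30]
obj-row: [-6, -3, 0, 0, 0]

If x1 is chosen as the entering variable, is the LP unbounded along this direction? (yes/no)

yes

Every constraint-row entry in column x1 is ≤ 0, so increasing x1 is unbounded.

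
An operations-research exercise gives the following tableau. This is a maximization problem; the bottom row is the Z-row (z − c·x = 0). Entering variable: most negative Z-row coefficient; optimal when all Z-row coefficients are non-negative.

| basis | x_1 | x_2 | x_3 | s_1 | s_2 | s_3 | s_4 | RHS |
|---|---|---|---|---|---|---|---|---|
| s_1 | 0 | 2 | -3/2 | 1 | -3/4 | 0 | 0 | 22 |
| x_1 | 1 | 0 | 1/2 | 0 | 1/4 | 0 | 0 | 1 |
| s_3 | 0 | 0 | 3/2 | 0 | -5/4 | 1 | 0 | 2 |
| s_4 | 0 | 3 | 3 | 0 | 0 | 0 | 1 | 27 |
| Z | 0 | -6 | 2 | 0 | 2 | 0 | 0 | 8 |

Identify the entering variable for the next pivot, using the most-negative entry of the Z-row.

x_2

Negative Z-row entries: x_2: -6.
The most negative is -6 in column x_2, so x_2 enters.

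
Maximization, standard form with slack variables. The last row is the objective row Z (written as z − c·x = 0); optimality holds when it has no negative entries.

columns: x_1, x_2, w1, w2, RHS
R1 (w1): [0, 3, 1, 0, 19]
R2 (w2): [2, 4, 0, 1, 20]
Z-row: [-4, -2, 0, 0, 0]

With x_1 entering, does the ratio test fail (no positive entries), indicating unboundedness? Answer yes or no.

no

Column x_1 has positive entries in row(s) 2, so the ratio test bounds it — not unbounded.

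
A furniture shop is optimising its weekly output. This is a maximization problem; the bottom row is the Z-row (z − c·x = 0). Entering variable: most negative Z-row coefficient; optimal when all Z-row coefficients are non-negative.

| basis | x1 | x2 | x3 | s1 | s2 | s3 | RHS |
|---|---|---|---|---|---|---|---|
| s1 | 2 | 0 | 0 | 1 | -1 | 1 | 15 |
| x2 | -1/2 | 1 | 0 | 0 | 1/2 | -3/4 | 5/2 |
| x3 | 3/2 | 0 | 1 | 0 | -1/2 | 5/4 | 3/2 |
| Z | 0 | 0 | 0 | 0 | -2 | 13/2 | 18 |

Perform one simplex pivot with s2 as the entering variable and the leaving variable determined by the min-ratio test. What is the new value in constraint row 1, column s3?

-1/2

Ratio test on column s2 — row 1: entry -1 ≤ 0; row 2: (5/2)/(1/2) = 5; row 3: entry -1/2 ≤ 0. Minimum is 5 at row 2 (x2 leaves); pivot element 1/2.
Divide row 2 by 1/2; eliminate column s2 from the other rows.
Row 1 update in column s3: 1 − (-1)·(-3/2) = -1/2.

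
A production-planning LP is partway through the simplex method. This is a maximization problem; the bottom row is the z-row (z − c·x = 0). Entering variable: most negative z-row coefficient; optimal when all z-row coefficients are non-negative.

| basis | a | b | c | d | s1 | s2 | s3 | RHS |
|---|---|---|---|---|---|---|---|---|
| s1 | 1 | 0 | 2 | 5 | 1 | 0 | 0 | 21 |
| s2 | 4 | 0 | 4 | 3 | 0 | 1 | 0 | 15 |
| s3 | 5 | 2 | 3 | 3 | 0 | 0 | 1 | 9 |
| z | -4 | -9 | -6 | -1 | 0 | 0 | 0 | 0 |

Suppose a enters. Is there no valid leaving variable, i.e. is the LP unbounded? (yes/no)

no

Column a has positive entries in row(s) 1, 2, 3, so the ratio test bounds it — not unbounded.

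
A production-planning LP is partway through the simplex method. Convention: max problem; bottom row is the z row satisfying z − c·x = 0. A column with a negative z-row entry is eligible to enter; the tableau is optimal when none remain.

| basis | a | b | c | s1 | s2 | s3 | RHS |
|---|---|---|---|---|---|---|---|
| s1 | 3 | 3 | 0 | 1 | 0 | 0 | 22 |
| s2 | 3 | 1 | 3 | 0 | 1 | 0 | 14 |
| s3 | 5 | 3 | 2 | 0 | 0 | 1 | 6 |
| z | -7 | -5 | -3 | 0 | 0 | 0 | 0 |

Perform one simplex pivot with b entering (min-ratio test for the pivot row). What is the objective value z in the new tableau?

Ratio test on column b — row 1: 22/3 = 22/3; row 2: 14/1 = 14; row 3: 6/3 = 2. Minimum is 2 at row 3 (s3 leaves); pivot element 3.
Pivot on row 3; the z-row RHS becomes 0 − (-5)·2 = 10.

10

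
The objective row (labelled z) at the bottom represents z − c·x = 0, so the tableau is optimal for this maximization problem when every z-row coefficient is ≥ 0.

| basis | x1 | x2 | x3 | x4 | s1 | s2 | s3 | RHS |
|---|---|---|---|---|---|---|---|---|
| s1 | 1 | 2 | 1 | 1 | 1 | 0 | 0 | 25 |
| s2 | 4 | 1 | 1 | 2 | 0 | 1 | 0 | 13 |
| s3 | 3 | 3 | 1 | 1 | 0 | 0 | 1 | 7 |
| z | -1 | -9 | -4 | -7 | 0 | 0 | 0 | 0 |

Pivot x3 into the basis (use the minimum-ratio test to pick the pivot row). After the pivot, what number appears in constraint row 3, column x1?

3

Ratio test on column x3 — row 1: 25/1 = 25; row 2: 13/1 = 13; row 3: 7/1 = 7. Minimum is 7 at row 3 (s3 leaves); pivot element 1.
Divide row 3 by 1; eliminate column x3 from the other rows.
In the new row 3, the x1 entry is the old entry divided by the pivot: 3/1 = 3.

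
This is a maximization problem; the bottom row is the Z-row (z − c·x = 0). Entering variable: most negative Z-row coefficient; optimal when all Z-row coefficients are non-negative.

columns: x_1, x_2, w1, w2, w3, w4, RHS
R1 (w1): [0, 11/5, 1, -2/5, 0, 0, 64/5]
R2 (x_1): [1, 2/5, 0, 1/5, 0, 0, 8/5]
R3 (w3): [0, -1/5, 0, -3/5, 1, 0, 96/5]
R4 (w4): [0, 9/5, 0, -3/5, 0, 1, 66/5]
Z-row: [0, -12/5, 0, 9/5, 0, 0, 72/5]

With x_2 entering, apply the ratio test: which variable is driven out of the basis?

x_1

Column x_2 entries and ratios — w1: (64/5)/(11/5) = 64/11; x_1: (8/5)/(2/5) = 4; w3: -1/5 ≤ 0, skip; w4: (66/5)/(9/5) = 22/3.
Smallest ratio is 4 in the row of x_1, so x_1 leaves.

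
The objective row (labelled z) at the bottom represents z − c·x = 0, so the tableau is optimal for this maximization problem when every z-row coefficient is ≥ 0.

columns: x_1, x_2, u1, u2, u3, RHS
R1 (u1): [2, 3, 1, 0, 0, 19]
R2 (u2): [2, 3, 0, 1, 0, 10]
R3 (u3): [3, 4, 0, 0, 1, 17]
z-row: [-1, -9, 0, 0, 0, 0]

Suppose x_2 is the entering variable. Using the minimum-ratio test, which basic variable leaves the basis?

Column x_2 entries and ratios — u1: 19/3 = 19/3; u2: 10/3 = 10/3; u3: 17/4 = 17/4.
Smallest ratio is 10/3 in the row of u2, so u2 leaves.

u2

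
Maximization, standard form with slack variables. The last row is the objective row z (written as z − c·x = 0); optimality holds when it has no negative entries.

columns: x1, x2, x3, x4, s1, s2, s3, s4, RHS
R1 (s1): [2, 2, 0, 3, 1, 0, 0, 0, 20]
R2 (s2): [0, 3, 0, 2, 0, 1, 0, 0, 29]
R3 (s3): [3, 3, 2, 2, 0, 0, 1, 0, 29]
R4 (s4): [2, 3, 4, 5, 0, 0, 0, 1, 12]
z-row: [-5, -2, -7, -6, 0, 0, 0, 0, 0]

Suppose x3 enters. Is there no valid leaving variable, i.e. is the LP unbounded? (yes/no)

Column x3 has positive entries in row(s) 3, 4, so the ratio test bounds it — not unbounded.

no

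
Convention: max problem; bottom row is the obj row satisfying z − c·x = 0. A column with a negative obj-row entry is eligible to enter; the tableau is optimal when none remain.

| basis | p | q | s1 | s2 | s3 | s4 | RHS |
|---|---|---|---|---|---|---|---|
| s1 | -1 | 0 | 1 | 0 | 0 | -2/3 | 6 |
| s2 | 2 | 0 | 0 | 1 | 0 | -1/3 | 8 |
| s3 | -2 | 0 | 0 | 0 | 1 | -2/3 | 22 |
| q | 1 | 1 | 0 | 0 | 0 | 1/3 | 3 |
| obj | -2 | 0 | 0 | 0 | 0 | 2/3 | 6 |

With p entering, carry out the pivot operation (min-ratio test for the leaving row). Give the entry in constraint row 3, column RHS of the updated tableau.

28

Ratio test on column p — row 1: entry -1 ≤ 0; row 2: 8/2 = 4; row 3: entry -2 ≤ 0; row 4: 3/1 = 3. Minimum is 3 at row 4 (q leaves); pivot element 1.
Divide row 4 by 1; eliminate column p from the other rows.
Row 3 update in column RHS: 22 − (-2)·3 = 28.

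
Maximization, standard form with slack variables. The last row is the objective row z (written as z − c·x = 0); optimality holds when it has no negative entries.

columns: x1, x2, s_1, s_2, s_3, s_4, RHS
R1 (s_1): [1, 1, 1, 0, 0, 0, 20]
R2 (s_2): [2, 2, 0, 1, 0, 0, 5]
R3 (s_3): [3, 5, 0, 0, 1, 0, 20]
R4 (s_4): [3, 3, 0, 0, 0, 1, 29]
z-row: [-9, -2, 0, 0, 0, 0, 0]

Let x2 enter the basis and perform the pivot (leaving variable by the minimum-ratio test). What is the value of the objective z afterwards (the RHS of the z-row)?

5

Ratio test on column x2 — row 1: 20/1 = 20; row 2: 5/2 = 5/2; row 3: 20/5 = 4; row 4: 29/3 = 29/3. Minimum is 5/2 at row 2 (s_2 leaves); pivot element 2.
Pivot on row 2; the z-row RHS becomes 0 − (-2)·(5/2) = 5.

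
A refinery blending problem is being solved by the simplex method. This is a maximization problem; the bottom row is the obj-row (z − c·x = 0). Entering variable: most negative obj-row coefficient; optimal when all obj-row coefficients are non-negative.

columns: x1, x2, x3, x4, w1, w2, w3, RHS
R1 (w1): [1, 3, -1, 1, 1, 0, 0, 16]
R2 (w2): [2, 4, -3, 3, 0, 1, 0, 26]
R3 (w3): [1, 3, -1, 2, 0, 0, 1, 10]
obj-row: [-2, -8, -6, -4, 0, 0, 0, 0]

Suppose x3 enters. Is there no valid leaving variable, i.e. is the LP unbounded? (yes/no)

yes

Every constraint-row entry in column x3 is ≤ 0, so increasing x3 is unbounded.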